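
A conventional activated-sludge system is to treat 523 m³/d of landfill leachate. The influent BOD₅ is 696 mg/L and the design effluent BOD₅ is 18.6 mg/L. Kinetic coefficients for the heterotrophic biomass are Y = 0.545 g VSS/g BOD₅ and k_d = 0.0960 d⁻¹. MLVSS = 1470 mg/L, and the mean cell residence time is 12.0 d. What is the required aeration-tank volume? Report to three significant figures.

Steady-state biomass mass balance: V·X·(1 + k_d·θ_c) = Y·Q·(S₀ − S)·θ_c, so V = 0.545 × 523 × (696 − 18.6) × 12.0 / [1470 × (1 + 0.0960 × 12.0)] = 2.32×10^6 / 3163 = 732.4 m³.

V ≈ 732 m³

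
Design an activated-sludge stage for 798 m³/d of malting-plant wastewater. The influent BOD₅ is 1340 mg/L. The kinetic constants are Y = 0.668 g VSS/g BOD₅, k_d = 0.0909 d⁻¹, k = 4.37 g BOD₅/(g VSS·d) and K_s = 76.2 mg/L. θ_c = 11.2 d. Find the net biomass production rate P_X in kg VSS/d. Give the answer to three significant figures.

P_X ≈ 353 kg VSS/d

From the Monod/SRT balance for a CMAS, S = K_s·(1+k_d θ_c)/[θ_c·(Y k − k_d) − 1] = 76.2 × (1 + 0.0909 × 11.2) / [11.2 × (0.668 × 4.37 − 0.0909) − 1] = 153.8 / 30.68 = 5.013 mg/L.
Observed yield with endogenous decay: Y_obs = Y / (1 + k_d·θ_c) = 0.668 / (1 + 0.0909 × 11.2) = 0.668 / 2.018 = 0.3310 g VSS/g BOD₅.
Substrate removed = Q·(S₀ − S) = 798 m³/d × (1340 − 5.01) g/m³ = 1.07×10^6 g/d = 1065 kg/d.
So the net sludge growth is P_X = 0.3310 × 1065 = 352.6 kg VSS/d.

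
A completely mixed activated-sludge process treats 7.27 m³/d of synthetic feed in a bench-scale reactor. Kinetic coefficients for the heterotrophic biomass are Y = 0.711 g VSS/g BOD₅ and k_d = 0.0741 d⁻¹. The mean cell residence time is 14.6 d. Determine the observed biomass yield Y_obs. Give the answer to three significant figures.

Y_obs ≈ 0.342 g VSS/g BOD₅

Y_obs = Y / (1 + k_d θ_c) = 0.711 / (1 + 0.0741 × 14.6) = 0.711 / 2.082 = 0.3415.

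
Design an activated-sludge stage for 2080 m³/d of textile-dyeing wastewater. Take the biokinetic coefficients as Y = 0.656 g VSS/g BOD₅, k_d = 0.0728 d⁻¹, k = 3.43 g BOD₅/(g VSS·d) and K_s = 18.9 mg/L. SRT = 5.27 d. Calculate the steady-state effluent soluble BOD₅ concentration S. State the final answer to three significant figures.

S ≈ 2.50 mg/L

For a completely mixed reactor with recycle the Lawrence–McCarty relation gives S = K_s·(1 + k_d·θ_c) / [θ_c·(Y·k − k_d) − 1] = 18.9 × (1 + 0.0728 × 5.27) / [5.27 × (0.656 × 3.43 − 0.0728) − 1] = 26.15 / 10.47 = 2.497 mg/L.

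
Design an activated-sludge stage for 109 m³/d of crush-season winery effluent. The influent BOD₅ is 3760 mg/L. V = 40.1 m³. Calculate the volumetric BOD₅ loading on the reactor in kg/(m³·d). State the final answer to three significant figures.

Applied BOD₅ load per unit volume = Q·S₀/V = (109 × 3760/1000)/40.10 = 10.22 kg BOD₅·m⁻³·d⁻¹.

L_v ≈ 10.2 kg BOD₅/(m³·d)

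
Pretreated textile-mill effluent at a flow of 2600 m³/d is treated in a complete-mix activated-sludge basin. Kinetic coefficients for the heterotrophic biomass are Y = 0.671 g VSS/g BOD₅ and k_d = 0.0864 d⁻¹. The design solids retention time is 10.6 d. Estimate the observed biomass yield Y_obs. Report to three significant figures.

Y_obs ≈ 0.350 g VSS/g BOD₅

Y_obs = Y / (1 + k_d θ_c) = 0.671 / (1 + 0.0864 × 10.6) = 0.671 / 1.916 = 0.3502.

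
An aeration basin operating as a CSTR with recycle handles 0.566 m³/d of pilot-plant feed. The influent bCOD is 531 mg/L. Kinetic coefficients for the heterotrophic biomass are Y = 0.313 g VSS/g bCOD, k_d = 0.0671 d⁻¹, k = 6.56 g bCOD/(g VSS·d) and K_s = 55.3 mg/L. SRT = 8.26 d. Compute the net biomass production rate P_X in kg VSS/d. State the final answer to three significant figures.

For a completely mixed reactor with recycle the Lawrence–McCarty relation gives S = K_s·(1 + k_d·θ_c) / [θ_c·(Y·k − k_d) − 1] = 55.3 × (1 + 0.0671 × 8.26) / [8.26 × (0.313 × 6.56 − 0.0671) − 1] = 85.95 / 15.41 = 5.579 mg/L.
Y_obs = Y / (1 + k_d θ_c) = 0.313 / (1 + 0.0671 × 8.26) = 0.313 / 1.554 = 0.2014.
Substrate removed = Q·(S₀ − S) = 0.566 m³/d × (531 − 5.58) g/m³ = 2.97×10^2 g/d = 0.2974 kg/d.
Biomass produced: P_X = Y_obs·Q·ΔS = 0.2014 × 0.2974 ≈ 0.05989 kg VSS/d.

P_X ≈ 0.0599 kg VSS/d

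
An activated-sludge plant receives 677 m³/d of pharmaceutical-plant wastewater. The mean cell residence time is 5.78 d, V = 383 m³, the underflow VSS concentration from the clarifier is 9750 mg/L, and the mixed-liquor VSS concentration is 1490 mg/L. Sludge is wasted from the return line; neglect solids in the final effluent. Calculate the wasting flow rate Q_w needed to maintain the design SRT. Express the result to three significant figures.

Q_w = (V·X)/(θ_c X_r) = 383.0 × 1490 / (5.78 × 9750) = 10.13 m³/d.

Q_w ≈ 10.1 m³/d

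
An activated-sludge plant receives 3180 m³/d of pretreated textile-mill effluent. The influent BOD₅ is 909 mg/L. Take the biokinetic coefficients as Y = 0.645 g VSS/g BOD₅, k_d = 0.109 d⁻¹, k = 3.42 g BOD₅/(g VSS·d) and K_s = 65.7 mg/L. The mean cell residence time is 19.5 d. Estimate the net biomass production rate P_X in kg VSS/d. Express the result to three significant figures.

P_X ≈ 593 kg VSS/d

Effluent substrate depends only on kinetics and SRT: S = K_s(1 + k_d θ_c) / [θ_c(Yk − k_d) − 1] = 65.7 × (1 + 0.109 × 19.5) / [19.5 × (0.645 × 3.42 − 0.109) − 1] = 205.3 / 39.89 = 5.148 mg/L.
Observed yield with endogenous decay: Y_obs = Y / (1 + k_d·θ_c) = 0.645 / (1 + 0.109 × 19.5) = 0.645 / 3.126 = 0.2064 g VSS/g BOD₅.
Mass of BOD₅ removed per day: Q(S₀ − S) = 3180 × 903.9 g/m³ = 2874 kg/d.
So the net sludge growth is P_X = 0.2064 × 2874 = 593.1 kg VSS/d.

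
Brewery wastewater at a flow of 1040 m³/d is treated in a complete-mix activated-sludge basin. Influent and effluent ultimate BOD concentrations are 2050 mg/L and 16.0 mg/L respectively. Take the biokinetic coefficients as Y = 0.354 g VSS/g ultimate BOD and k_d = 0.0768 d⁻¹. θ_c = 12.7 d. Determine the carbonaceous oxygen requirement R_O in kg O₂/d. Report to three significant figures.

Observed yield with endogenous decay: Y_obs = Y / (1 + k_d·θ_c) = 0.354 / (1 + 0.0768 × 12.7) = 0.354 / 1.975 = 0.1792 g VSS/g ultimate BOD.
ΔS = 2050 − 16.0 = 2034 mg/L, so the substrate removal rate is 1040 × 2034/1000 = 2115 kg ultimate BOD/d.
Biomass synthesised: P_X = Y_obs × 2115 = 379.1 kg VSS/d.
R_O = Q·ΔS − 1.42 P_X = 2115 − 538.3 = 1577 kg O₂/d.

R_O ≈ 1580 kg O₂/d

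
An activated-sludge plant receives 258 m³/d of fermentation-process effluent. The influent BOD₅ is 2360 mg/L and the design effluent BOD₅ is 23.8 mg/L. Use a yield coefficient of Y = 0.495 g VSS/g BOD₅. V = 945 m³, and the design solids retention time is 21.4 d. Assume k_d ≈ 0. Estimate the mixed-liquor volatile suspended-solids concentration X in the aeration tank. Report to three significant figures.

X ≈ 6760 mg/L

From V·X = Y·Q·(S₀ − S)·θ_c (decay neglected): X = 0.495 × 258 × (2360 − 23.8) × 21.4 / 945 = 6756 mg/L.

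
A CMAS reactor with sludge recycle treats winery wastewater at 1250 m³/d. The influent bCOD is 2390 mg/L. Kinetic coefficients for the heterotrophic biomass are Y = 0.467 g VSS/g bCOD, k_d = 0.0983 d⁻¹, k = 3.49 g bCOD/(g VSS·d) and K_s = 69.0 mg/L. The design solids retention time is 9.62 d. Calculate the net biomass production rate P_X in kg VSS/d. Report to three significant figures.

For a completely mixed reactor with recycle the Lawrence–McCarty relation gives S = K_s·(1 + k_d·θ_c) / [θ_c·(Y·k − k_d) − 1] = 69.0 × (1 + 0.0983 × 9.62) / [9.62 × (0.467 × 3.49 − 0.0983) − 1] = 134.2 / 13.73 = 9.775 mg/L.
Correct the yield for decay: Y_obs = Y/(1 + k_d θ_c) = 0.467 / (1 + 0.0983 × 9.62) = 0.467 / 1.946 = 0.2400.
Q·(S₀ − S) = 1250 × (2390 − 9.78) × 10⁻³ = 2975 kg/d removed.
So the net sludge growth is P_X = 0.2400 × 2975 = 714.1 kg VSS/d.

P_X ≈ 714 kg VSS/d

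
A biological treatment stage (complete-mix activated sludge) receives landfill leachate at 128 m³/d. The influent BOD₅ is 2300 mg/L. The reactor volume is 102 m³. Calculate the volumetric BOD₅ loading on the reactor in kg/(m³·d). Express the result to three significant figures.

L_v ≈ 2.89 kg BOD₅/(m³·d)

Applied BOD₅ load per unit volume = Q·S₀/V = (128 × 2300/1000)/102.0 = 2.886 kg BOD₅·m⁻³·d⁻¹.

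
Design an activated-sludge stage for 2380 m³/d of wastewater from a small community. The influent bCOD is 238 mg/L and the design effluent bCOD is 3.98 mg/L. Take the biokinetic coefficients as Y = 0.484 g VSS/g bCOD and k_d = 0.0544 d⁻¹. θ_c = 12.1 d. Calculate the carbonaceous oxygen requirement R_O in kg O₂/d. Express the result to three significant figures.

R_O ≈ 326 kg O₂/d

Correct the yield for decay: Y_obs = Y/(1 + k_d θ_c) = 0.484 / (1 + 0.0544 × 12.1) = 0.484 / 1.658 = 0.2919.
ΔS = 238 − 3.98 = 234.0 mg/L, so the substrate removal rate is 2380 × 234.0/1000 = 557.0 kg bCOD/d.
Biomass synthesised: P_X = Y_obs × 557.0 = 162.6 kg VSS/d.
R_O = Q·(S₀ − S) − 1.42·P_X = 557.0 − 1.42 × 162.6 = 326.1 kg O₂/d.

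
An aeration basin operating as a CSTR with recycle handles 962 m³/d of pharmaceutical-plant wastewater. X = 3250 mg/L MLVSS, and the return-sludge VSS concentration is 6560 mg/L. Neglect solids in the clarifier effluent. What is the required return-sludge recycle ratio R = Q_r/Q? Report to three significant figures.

R ≈ 0.982

R = Q_r/Q = X/(X_r − X) = 3250 / (6560 − 3250) = 0.9819.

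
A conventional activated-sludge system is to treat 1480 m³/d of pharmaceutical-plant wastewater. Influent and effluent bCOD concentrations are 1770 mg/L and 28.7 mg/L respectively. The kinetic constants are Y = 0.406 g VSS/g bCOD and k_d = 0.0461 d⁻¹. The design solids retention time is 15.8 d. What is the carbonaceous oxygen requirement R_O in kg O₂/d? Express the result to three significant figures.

Y_obs = Y / (1 + k_d θ_c) = 0.406 / (1 + 0.0461 × 15.8) = 0.406 / 1.728 = 0.2349.
Q·(S₀ − S) = 1480 × (1770 − 28.7) × 10⁻³ = 2577 kg/d removed.
Net sludge production P_X = 0.2349 × 2577 = 605.4 kg VSS/d.
Carbonaceous O₂ demand = substrate oxidised − cell-mass equivalent = 2577 − 1.42 × 605.4 = 1717 kg O₂/d.

R_O ≈ 1720 kg O₂/d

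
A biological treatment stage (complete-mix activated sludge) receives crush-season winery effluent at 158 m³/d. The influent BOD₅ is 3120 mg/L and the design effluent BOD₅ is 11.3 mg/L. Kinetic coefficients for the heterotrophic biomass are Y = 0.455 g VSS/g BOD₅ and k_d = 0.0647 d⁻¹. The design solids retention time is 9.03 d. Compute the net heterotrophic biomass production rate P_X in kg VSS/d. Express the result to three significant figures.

P_X ≈ 141 kg VSS/d

The observed yield is Y_obs = Y/(1 + k_d·θ_c) = 0.455 / (1 + 0.0647 × 9.03) = 0.455 / 1.584 = 0.2872 g VSS per g BOD₅ removed.
Substrate removed = Q·(S₀ − S) = 158 m³/d × (3120 − 11.3) g/m³ = 4.91×10^5 g/d = 491.2 kg/d.
Biomass produced: P_X = Y_obs·Q·ΔS = 0.2872 × 491.2 ≈ 141.1 kg VSS/d.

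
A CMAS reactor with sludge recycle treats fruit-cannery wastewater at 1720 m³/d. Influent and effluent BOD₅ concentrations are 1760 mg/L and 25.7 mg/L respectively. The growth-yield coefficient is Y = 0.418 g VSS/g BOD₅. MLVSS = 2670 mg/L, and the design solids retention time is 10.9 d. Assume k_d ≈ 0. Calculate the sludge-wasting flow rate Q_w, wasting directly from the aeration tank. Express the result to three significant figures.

With k_d = 0 the design equation reduces to V = Y Q (S₀−S) θ_c / X = 0.418 × 1720 × (1760 − 25.7) × 10.9 / 2670 = 5090 m³.
With mixed-liquor wasting, θ_c = V/Q_w, so Q_w = V/θ_c = 5090/10.9 = 467.0 m³/d.

Q_w ≈ 467 m³/d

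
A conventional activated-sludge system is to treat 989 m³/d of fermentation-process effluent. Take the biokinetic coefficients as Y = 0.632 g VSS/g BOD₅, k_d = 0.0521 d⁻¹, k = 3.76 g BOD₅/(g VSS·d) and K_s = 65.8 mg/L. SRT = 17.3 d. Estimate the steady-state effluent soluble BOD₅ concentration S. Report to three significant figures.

For a completely mixed reactor with recycle the Lawrence–McCarty relation gives S = K_s·(1 + k_d·θ_c) / [θ_c·(Y·k − k_d) − 1] = 65.8 × (1 + 0.0521 × 17.3) / [17.3 × (0.632 × 3.76 − 0.0521) − 1] = 125.1 / 39.21 = 3.191 mg/L.

S ≈ 3.19 mg/L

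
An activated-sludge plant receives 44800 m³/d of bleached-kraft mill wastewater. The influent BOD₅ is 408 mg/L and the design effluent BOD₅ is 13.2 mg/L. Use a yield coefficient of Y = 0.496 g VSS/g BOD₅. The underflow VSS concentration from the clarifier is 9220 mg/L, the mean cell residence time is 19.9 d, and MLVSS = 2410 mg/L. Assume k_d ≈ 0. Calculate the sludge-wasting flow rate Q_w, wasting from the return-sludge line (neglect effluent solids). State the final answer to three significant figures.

V·X = Y·Q·ΔS·θ_c gives V = 0.496 × 44800 × (408 − 13.2) × 19.9 / 2410 = 72439 m³.
θ_c = V·X/(Q_w·X_r) when wasting from the recycle, so Q_w = V·X/(θ_c·X_r) = 72439 × 2410 / (19.9 × 9220) = 951.5 m³/d.

Q_w ≈ 951 m³/d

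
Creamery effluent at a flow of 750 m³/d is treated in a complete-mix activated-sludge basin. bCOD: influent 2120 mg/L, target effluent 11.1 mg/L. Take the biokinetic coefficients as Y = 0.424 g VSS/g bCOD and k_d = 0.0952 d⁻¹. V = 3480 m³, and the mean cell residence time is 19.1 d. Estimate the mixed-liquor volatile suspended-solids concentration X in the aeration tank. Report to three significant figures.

X ≈ 1310 mg/L

X = Y·Q·ΔS·θ_c / [V·(1 + k_d θ_c)] = 0.424 × 750 × (2120 − 11.1) × 19.1 / [3480 × (1 + 0.0952 × 19.1)] = 1306 mg/L.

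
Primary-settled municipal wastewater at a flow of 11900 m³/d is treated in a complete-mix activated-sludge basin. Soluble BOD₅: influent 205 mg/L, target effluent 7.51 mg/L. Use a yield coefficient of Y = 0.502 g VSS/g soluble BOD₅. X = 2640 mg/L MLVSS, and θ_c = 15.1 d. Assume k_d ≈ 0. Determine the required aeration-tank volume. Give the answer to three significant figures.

V ≈ 6750 m³

Biomass mass balance (decay neglected): V·X = Y·Q·(S₀ − S)·θ_c, so V = 0.502 × 11900 × (205 − 7.51) × 15.1 / 2640 = 6748 m³.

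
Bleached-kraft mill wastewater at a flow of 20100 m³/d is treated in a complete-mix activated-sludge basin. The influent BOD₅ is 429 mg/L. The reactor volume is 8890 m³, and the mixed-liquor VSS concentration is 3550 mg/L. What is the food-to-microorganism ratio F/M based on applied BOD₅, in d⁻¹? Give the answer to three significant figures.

F/M ≈ 0.273 d⁻¹

Food-to-microorganism ratio F/M = Q S₀ / (V X) = 20100 × 429 / (8890 × 3550) = 0.2732 d⁻¹.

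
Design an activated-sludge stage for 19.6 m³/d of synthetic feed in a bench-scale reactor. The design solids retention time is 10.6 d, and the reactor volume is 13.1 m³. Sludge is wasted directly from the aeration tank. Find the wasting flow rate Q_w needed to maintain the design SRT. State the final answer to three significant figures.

Q_w ≈ 1.24 m³/d

For wasting at MLVSS concentration, Q_w = V/θ_c = 13.10/10.6 = 1.236 m³/d.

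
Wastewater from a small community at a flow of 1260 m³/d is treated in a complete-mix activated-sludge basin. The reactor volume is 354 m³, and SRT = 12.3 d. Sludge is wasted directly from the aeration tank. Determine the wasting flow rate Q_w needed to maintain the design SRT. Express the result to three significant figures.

With mixed-liquor wasting, θ_c = V/Q_w, so Q_w = V/θ_c = 354.0/12.3 = 28.78 m³/d.

Q_w ≈ 28.8 m³/d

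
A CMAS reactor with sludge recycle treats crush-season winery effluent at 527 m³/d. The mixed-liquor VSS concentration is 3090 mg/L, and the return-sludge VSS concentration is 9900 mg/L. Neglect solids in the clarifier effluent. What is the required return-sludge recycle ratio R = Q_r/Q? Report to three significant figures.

R ≈ 0.454

R = Q_r/Q = X/(X_r − X) = 3090 / (9900 − 3090) = 0.4537.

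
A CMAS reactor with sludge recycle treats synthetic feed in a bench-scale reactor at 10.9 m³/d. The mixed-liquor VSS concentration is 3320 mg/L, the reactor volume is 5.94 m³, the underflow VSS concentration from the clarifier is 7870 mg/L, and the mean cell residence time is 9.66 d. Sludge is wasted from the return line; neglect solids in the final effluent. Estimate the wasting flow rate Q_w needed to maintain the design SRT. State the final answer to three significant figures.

θ_c = V·X/(Q_w·X_r) when wasting from the recycle, so Q_w = V·X/(θ_c·X_r) = 5.940 × 3320 / (9.66 × 7870) = 0.2594 m³/d.

Q_w ≈ 0.259 m³/d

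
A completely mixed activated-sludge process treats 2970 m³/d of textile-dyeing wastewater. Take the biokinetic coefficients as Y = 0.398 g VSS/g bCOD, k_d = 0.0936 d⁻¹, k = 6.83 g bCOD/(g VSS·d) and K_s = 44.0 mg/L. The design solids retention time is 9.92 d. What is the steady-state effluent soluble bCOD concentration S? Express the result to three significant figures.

For a completely mixed reactor with recycle the Lawrence–McCarty relation gives S = K_s·(1 + k_d·θ_c) / [θ_c·(Y·k − k_d) − 1] = 44.0 × (1 + 0.0936 × 9.92) / [9.92 × (0.398 × 6.83 − 0.0936) − 1] = 84.85 / 25.04 = 3.389 mg/L.

S ≈ 3.39 mg/L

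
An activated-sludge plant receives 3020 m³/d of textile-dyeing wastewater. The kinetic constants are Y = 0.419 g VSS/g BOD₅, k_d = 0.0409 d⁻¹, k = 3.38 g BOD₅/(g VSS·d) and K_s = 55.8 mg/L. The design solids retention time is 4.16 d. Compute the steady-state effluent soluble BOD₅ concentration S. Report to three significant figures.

S ≈ 13.8 mg/L

Effluent substrate depends only on kinetics and SRT: S = K_s(1 + k_d θ_c) / [θ_c(Yk − k_d) − 1] = 55.8 × (1 + 0.0409 × 4.16) / [4.16 × (0.419 × 3.38 − 0.0409) − 1] = 65.29 / 4.721 = 13.83 mg/L.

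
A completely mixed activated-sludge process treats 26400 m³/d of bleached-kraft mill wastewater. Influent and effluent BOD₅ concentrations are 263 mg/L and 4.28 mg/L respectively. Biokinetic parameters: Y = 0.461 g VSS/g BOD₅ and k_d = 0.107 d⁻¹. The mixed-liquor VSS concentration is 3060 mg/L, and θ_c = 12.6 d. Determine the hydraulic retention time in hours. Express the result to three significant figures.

Rearranging the biomass balance for a CMAS with decay, V = Y·Q·ΔS·θ_c / [X·(1+k_d θ_c)] = 0.461 × 26400 × (263 − 4.28) × 12.6 / [3060 × (1 + 0.107 × 12.6)] = 3.97×10^7 / 7185 = 5521 m³.
Hydraulic retention time τ = V/Q = 5521 / 26400 = 0.2091 d = 5.019 h.

τ ≈ 5.02 h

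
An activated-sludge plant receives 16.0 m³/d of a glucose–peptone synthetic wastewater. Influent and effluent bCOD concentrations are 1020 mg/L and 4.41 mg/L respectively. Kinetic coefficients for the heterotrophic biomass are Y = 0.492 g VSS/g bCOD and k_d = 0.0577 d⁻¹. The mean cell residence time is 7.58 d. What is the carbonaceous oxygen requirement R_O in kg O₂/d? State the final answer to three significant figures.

R_O ≈ 8.35 kg O₂/d

The observed yield is Y_obs = Y/(1 + k_d·θ_c) = 0.492 / (1 + 0.0577 × 7.58) = 0.492 / 1.437 = 0.3423 g VSS per g bCOD removed.
Mass of bCOD removed per day: Q(S₀ − S) = 16.0 × 1016 g/m³ = 16.25 kg/d.
Biomass synthesised: P_X = Y_obs × 16.25 = 5.562 kg VSS/d.
R_O = Q·ΔS − 1.42 P_X = 16.25 − 7.898 = 8.351 kg O₂/d.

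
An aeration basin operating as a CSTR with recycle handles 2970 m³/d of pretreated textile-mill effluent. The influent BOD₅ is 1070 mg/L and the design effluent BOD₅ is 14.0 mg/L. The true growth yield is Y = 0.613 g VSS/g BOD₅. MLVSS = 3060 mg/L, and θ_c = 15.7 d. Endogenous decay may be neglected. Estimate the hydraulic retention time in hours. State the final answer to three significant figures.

V·X = Y·Q·ΔS·θ_c gives V = 0.613 × 2970 × (1070 − 14.0) × 15.7 / 3060 = 9864 m³.
τ = V/Q = 9864/2970 = 3.321 d, or 79.71 h.

τ ≈ 79.7 h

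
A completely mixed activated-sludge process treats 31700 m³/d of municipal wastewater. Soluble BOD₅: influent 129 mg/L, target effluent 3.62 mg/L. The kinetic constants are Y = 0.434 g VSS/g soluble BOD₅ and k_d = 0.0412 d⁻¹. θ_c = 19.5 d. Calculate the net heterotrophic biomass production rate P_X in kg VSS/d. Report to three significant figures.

Observed yield with endogenous decay: Y_obs = Y / (1 + k_d·θ_c) = 0.434 / (1 + 0.0412 × 19.5) = 0.434 / 1.803 = 0.2407 g VSS/g soluble BOD₅.
Substrate removed = Q·(S₀ − S) = 31700 m³/d × (129 − 3.62) g/m³ = 3.97×10^6 g/d = 3975 kg/d.
Net biomass production P_X = Y_obs × Q·(S₀ − S) = 0.2407 × 3975 = 956.5 kg VSS/d.

P_X ≈ 957 kg VSS/d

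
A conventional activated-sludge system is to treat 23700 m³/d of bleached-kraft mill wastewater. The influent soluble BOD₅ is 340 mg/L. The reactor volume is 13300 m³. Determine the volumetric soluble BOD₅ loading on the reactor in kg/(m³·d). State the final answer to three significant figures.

L_v ≈ 0.606 kg soluble BOD₅/(m³·d)

Volumetric loading L_v = Q·S₀ / V = 23700 × 340 g/m³ / 13300 m³ = 605.9 g/(m³·d) = 0.6059 kg soluble BOD₅/(m³·d).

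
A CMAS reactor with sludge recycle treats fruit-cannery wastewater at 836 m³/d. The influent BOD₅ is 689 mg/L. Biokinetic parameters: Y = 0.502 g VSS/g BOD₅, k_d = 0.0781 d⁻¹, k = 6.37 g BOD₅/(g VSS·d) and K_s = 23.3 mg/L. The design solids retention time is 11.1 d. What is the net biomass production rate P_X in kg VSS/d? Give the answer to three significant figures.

P_X ≈ 155 kg VSS/d

From the Monod/SRT balance for a CMAS, S = K_s·(1+k_d θ_c)/[θ_c·(Y k − k_d) − 1] = 23.3 × (1 + 0.0781 × 11.1) / [11.1 × (0.502 × 6.37 − 0.0781) − 1] = 43.50 / 33.63 = 1.294 mg/L.
The observed yield is Y_obs = Y/(1 + k_d·θ_c) = 0.502 / (1 + 0.0781 × 11.1) = 0.502 / 1.867 = 0.2689 g VSS per g BOD₅ removed.
Mass of BOD₅ removed per day: Q(S₀ − S) = 836 × 687.7 g/m³ = 574.9 kg/d.
Biomass produced: P_X = Y_obs·Q·ΔS = 0.2689 × 574.9 ≈ 154.6 kg VSS/d.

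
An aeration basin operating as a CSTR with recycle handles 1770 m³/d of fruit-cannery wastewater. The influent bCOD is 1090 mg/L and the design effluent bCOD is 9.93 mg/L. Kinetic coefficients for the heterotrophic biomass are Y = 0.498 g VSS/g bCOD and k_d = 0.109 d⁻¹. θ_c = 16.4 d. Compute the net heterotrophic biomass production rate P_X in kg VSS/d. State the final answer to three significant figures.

Y_obs = Y / (1 + k_d θ_c) = 0.498 / (1 + 0.109 × 16.4) = 0.498 / 2.788 = 0.1786.
Substrate removed = Q·(S₀ − S) = 1770 m³/d × (1090 − 9.93) g/m³ = 1.91×10^6 g/d = 1912 kg/d.
Net biomass production P_X = Y_obs × Q·(S₀ − S) = 0.1786 × 1912 = 341.5 kg VSS/d.

P_X ≈ 342 kg VSS/d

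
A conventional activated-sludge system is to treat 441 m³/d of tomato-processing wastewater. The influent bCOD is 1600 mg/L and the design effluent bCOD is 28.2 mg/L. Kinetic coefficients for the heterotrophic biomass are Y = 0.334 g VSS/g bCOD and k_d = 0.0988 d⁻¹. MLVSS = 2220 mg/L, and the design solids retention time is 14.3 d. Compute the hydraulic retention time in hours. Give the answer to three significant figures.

Steady-state biomass mass balance: V·X·(1 + k_d·θ_c) = Y·Q·(S₀ − S)·θ_c, so V = 0.334 × 441 × (1600 − 28.2) × 14.3 / [2220 × (1 + 0.0988 × 14.3)] = 3.31×10^6 / 5357 = 618.1 m³.
Hydraulic retention time τ = V/Q = 618.1 / 441 = 1.402 d = 33.64 h.

τ ≈ 33.6 h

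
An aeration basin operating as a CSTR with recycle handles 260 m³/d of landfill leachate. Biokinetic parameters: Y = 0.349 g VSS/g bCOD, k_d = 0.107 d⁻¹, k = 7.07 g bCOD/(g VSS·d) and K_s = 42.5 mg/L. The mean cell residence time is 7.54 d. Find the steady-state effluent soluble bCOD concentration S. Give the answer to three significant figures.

From the Monod/SRT balance for a CMAS, S = K_s·(1+k_d θ_c)/[θ_c·(Y k − k_d) − 1] = 42.5 × (1 + 0.107 × 7.54) / [7.54 × (0.349 × 7.07 − 0.107) − 1] = 76.79 / 16.80 = 4.571 mg/L.

S ≈ 4.57 mg/L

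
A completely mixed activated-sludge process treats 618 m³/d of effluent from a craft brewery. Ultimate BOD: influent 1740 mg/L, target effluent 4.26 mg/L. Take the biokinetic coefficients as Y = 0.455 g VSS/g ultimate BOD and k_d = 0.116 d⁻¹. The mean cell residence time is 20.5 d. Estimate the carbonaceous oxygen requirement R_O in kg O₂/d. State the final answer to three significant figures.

Observed yield with endogenous decay: Y_obs = Y / (1 + k_d·θ_c) = 0.455 / (1 + 0.116 × 20.5) = 0.455 / 3.378 = 0.1347 g VSS/g ultimate BOD.
Substrate removed = Q·(S₀ − S) = 618 m³/d × (1740 − 4.26) g/m³ = 1.07×10^6 g/d = 1073 kg/d.
Net sludge production P_X = 0.1347 × 1073 = 144.5 kg VSS/d.
R_O = Q·ΔS − 1.42 P_X = 1073 − 205.2 = 867.5 kg O₂/d.

R_O ≈ 868 kg O₂/d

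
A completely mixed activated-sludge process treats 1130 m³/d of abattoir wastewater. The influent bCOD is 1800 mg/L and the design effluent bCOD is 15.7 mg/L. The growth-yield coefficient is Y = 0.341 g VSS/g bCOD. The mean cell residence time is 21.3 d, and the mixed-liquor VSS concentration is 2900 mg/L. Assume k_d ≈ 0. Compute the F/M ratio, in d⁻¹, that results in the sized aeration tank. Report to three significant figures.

F/M ≈ 0.139 d⁻¹

Biomass mass balance (decay neglected): V·X = Y·Q·(S₀ − S)·θ_c, so V = 0.341 × 1130 × (1800 − 15.7) × 21.3 / 2900 = 5050 m³.
F/M = Q·S₀ / (V·X) = 1130 × 1800 / (5050 × 2900) = 0.1389 g bCOD·(g VSS·d)⁻¹.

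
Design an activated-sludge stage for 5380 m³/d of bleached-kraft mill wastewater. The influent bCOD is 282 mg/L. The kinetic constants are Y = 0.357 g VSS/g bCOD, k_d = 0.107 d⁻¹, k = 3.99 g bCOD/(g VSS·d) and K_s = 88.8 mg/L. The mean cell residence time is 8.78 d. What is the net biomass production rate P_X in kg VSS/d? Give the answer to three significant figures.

P_X ≈ 263 kg VSS/d

From the Monod/SRT balance for a CMAS, S = K_s·(1+k_d θ_c)/[θ_c·(Y k − k_d) − 1] = 88.8 × (1 + 0.107 × 8.78) / [8.78 × (0.357 × 3.99 − 0.107) − 1] = 172.2 / 10.57 = 16.30 mg/L.
Observed yield with endogenous decay: Y_obs = Y / (1 + k_d·θ_c) = 0.357 / (1 + 0.107 × 8.78) = 0.357 / 1.939 = 0.1841 g VSS/g bCOD.
Q·(S₀ − S) = 5380 × (282 − 16.3) × 10⁻³ = 1429 kg/d removed.
P_X = Y_obs · Q(S₀ − S) = 0.1841 × 1429 = 263.1 kg VSS/d.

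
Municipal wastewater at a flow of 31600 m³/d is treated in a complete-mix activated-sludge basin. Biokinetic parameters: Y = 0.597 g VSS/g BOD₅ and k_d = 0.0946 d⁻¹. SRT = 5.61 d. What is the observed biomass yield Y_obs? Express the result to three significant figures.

Observed yield with endogenous decay: Y_obs = Y / (1 + k_d·θ_c) = 0.597 / (1 + 0.0946 × 5.61) = 0.597 / 1.531 = 0.3900 g VSS/g BOD₅.

Y_obs ≈ 0.390 g VSS/g BOD₅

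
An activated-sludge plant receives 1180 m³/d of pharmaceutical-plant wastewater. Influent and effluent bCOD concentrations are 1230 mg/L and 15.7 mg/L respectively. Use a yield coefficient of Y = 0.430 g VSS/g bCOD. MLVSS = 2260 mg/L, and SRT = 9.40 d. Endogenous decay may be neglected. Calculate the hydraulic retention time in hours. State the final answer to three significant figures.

With k_d = 0 the design equation reduces to V = Y Q (S₀−S) θ_c / X = 0.430 × 1180 × (1230 − 15.7) × 9.40 / 2260 = 2563 m³.
Hydraulic retention time τ = V/Q = 2563 / 1180 = 2.172 d = 52.12 h.

τ ≈ 52.1 h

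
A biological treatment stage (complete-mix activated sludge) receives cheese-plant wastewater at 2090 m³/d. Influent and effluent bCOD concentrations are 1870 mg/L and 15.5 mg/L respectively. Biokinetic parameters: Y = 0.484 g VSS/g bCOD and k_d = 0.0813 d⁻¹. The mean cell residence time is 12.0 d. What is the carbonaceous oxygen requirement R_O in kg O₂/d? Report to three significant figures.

R_O ≈ 2530 kg O₂/d

The observed yield is Y_obs = Y/(1 + k_d·θ_c) = 0.484 / (1 + 0.0813 × 12.0) = 0.484 / 1.976 = 0.2450 g VSS per g bCOD removed.
Substrate removed = Q·(S₀ − S) = 2090 m³/d × (1870 − 15.5) g/m³ = 3.88×10^6 g/d = 3876 kg/d.
P_X = Y_obs·Q·(S₀ − S) = 0.2450 × 3876 = 949.6 kg VSS/d.
R_O = Q·ΔS − 1.42 P_X = 3876 − 1348 = 2528 kg O₂/d.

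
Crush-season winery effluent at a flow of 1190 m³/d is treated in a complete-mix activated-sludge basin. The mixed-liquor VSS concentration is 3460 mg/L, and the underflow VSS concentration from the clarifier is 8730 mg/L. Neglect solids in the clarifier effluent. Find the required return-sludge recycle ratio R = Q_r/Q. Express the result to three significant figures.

R ≈ 0.657

R = Q_r/Q = X/(X_r − X) = 3460 / (8730 − 3460) = 0.6565.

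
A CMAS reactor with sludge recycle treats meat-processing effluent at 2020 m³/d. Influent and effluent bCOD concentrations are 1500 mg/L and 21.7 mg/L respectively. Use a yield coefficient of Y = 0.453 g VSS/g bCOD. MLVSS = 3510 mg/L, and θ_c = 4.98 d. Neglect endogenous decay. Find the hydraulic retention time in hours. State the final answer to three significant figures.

τ ≈ 22.8 h

With k_d = 0 the design equation reduces to V = Y Q (S₀−S) θ_c / X = 0.453 × 2020 × (1500 − 21.7) × 4.98 / 3510 = 1919 m³.
HRT = V/Q = 1919 m³ / 2020 m³·d⁻¹ = 0.9501 d × 24 = 22.80 h.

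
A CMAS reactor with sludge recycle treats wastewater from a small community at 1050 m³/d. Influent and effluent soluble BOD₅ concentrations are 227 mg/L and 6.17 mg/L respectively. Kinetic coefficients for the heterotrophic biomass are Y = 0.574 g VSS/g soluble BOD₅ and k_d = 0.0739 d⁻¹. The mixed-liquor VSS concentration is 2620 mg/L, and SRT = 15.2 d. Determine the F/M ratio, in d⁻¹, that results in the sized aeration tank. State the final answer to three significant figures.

Rearranging the biomass balance for a CMAS with decay, V = Y·Q·ΔS·θ_c / [X·(1+k_d θ_c)] = 0.574 × 1050 × (227 − 6.17) × 15.2 / [2620 × (1 + 0.0739 × 15.2)] = 2.02×10^6 / 5563 = 363.7 m³.
F/M = Q·S₀ / (V·X) = 1050 × 227 / (363.7 × 2620) = 0.2502 g soluble BOD₅·(g VSS·d)⁻¹.

F/M ≈ 0.250 d⁻¹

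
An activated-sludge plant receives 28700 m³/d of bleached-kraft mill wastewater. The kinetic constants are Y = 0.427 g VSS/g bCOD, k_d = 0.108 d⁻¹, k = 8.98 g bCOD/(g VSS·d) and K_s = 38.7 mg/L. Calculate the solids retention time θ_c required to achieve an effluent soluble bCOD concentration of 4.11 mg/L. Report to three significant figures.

θ_c ≈ 3.84 d

At the target effluent, Y k S/(K_s+S) = 0.427×8.98×4.11/42.81 = 0.3681 d⁻¹.
θ_c = 1/(μ − k_d) = 1/(0.3681 − 0.108) = 1/0.2601 = 3.844 d.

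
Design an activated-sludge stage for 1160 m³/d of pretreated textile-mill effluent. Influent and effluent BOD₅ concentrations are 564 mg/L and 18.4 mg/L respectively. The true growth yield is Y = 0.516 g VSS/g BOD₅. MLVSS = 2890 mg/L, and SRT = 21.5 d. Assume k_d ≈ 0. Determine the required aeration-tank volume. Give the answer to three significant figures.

V ≈ 2430 m³

With k_d = 0 the design equation reduces to V = Y Q (S₀−S) θ_c / X = 0.516 × 1160 × (564 − 18.4) × 21.5 / 2890 = 2430 m³.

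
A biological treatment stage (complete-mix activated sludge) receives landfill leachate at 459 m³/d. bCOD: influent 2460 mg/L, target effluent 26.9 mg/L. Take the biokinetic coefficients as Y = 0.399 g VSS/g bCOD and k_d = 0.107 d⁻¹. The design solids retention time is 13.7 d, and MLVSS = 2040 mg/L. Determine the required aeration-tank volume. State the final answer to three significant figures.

Steady-state biomass mass balance: V·X·(1 + k_d·θ_c) = Y·Q·(S₀ − S)·θ_c, so V = 0.399 × 459 × (2460 − 26.9) × 13.7 / [2040 × (1 + 0.107 × 13.7)] = 6.1×10^6 / 5030 = 1214 m³.

V ≈ 1210 m³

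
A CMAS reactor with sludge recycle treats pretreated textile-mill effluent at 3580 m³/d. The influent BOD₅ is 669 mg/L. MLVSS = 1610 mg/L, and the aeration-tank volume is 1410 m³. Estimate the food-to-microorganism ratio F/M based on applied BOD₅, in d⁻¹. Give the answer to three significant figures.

Food-to-microorganism ratio F/M = Q S₀ / (V X) = 3580 × 669 / (1410 × 1610) = 1.055 d⁻¹.

F/M ≈ 1.06 d⁻¹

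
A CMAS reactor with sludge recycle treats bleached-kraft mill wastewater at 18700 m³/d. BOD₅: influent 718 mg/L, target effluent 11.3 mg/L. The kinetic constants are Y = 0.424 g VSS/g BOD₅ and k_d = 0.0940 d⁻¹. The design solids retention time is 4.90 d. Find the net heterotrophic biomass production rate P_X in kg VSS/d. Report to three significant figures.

Y_obs = Y / (1 + k_d θ_c) = 0.424 / (1 + 0.0940 × 4.90) = 0.424 / 1.461 = 0.2903.
Substrate removed = Q·(S₀ − S) = 18700 m³/d × (718 − 11.3) g/m³ = 1.32×10^7 g/d = 13215 kg/d.
Biomass produced: P_X = Y_obs·Q·ΔS = 0.2903 × 13215 ≈ 3836 kg VSS/d.

P_X ≈ 3840 kg VSS/d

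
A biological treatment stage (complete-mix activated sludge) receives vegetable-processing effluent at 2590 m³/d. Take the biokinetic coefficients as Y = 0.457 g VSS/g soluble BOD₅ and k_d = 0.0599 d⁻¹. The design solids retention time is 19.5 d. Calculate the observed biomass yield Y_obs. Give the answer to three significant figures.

Observed yield with endogenous decay: Y_obs = Y / (1 + k_d·θ_c) = 0.457 / (1 + 0.0599 × 19.5) = 0.457 / 2.168 = 0.2108 g VSS/g soluble BOD₅.

Y_obs ≈ 0.211 g VSS/g soluble BOD₅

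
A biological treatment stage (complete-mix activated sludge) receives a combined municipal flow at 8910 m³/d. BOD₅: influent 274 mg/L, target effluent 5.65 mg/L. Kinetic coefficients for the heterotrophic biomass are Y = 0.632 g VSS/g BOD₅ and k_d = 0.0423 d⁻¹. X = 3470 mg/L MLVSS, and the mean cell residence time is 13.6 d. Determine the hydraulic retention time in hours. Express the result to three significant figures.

Steady-state biomass mass balance: V·X·(1 + k_d·θ_c) = Y·Q·(S₀ − S)·θ_c, so V = 0.632 × 8910 × (274 − 5.65) × 13.6 / [3470 × (1 + 0.0423 × 13.6)] = 2.06×10^7 / 5466 = 3760 m³.
HRT = V/Q = 3760 m³ / 8910 m³·d⁻¹ = 0.4220 d × 24 = 10.13 h.

τ ≈ 10.1 h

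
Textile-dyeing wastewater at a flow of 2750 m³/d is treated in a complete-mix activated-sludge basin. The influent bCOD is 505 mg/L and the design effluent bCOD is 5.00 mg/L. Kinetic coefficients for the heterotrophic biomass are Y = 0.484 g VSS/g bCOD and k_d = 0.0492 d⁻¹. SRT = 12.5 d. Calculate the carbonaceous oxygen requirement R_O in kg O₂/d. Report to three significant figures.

R_O ≈ 790 kg O₂/d

Correct the yield for decay: Y_obs = Y/(1 + k_d θ_c) = 0.484 / (1 + 0.0492 × 12.5) = 0.484 / 1.615 = 0.2997.
ΔS = 505 − 5.00 = 500.0 mg/L, so the substrate removal rate is 2750 × 500.0/1000 = 1375 kg bCOD/d.
P_X = Y_obs·Q·(S₀ − S) = 0.2997 × 1375 = 412.1 kg VSS/d.
Carbonaceous O₂ demand = substrate oxidised − cell-mass equivalent = 1375 − 1.42 × 412.1 = 789.9 kg O₂/d.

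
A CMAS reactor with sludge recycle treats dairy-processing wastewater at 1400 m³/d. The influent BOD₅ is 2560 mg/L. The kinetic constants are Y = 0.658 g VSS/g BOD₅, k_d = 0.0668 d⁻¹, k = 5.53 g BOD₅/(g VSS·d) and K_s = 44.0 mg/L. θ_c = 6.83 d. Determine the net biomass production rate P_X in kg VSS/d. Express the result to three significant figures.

P_X ≈ 1620 kg VSS/d

Effluent substrate depends only on kinetics and SRT: S = K_s(1 + k_d θ_c) / [θ_c(Yk − k_d) − 1] = 44.0 × (1 + 0.0668 × 6.83) / [6.83 × (0.658 × 5.53 − 0.0668) − 1] = 64.07 / 23.40 = 2.739 mg/L.
Correct the yield for decay: Y_obs = Y/(1 + k_d θ_c) = 0.658 / (1 + 0.0668 × 6.83) = 0.658 / 1.456 = 0.4518.
Mass of BOD₅ removed per day: Q(S₀ − S) = 1400 × 2557 g/m³ = 3580 kg/d.
Biomass produced: P_X = Y_obs·Q·ΔS = 0.4518 × 3580 ≈ 1618 kg VSS/d.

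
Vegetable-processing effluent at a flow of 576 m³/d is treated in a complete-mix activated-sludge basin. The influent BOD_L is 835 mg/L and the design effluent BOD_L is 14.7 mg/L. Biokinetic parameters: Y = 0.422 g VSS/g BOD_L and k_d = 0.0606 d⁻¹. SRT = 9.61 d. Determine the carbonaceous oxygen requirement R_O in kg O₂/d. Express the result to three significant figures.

The observed yield is Y_obs = Y/(1 + k_d·θ_c) = 0.422 / (1 + 0.0606 × 9.61) = 0.422 / 1.582 = 0.2667 g VSS per g BOD_L removed.
Mass of BOD_L removed per day: Q(S₀ − S) = 576 × 820.3 g/m³ = 472.5 kg/d.
Biomass synthesised: P_X = Y_obs × 472.5 = 126.0 kg VSS/d.
R_O = Q·(S₀ − S) − 1.42·P_X = 472.5 − 1.42 × 126.0 = 293.6 kg O₂/d.

R_O ≈ 294 kg O₂/d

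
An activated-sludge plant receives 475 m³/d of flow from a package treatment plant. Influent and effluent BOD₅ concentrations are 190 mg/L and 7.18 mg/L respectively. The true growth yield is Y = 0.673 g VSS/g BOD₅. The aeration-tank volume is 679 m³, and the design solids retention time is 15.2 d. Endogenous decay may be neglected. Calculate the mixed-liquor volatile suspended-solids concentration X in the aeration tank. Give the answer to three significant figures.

X = Y·Q·ΔS·θ_c / V = 0.673 × 475 × (190 − 7.18) × 15.2 / 679 = 1308 mg/L.

X ≈ 1310 mg/L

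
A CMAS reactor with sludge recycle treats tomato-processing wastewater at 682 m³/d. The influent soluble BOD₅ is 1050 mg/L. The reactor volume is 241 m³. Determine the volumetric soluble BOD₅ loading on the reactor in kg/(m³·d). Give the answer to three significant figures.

L_v ≈ 2.97 kg soluble BOD₅/(m³·d)

L_v = Q S₀ / V = 682 × 1050 × 10⁻³ / 241.0 = 2.971 kg/(m³·d).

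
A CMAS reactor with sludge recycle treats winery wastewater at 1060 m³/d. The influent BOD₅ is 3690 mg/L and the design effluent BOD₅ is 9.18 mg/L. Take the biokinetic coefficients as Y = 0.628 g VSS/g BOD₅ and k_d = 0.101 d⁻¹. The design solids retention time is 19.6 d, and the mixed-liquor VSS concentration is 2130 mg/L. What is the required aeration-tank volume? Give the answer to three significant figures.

V ≈ 7570 m³

Rearranging the biomass balance for a CMAS with decay, V = Y·Q·ΔS·θ_c / [X·(1+k_d θ_c)] = 0.628 × 1060 × (3690 − 9.18) × 19.6 / [2130 × (1 + 0.101 × 19.6)] = 4.8×10^7 / 6347 = 7567 m³.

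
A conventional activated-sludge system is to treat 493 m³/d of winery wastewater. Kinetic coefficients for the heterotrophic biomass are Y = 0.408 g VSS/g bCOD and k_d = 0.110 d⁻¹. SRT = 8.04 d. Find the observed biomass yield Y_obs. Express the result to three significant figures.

Y_obs ≈ 0.217 g VSS/g bCOD

Correct the yield for decay: Y_obs = Y/(1 + k_d θ_c) = 0.408 / (1 + 0.110 × 8.04) = 0.408 / 1.884 = 0.2165.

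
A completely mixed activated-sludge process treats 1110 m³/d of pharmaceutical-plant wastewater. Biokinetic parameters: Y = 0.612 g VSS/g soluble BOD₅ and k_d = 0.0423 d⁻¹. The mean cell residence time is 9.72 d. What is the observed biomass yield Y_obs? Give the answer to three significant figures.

Y_obs = Y / (1 + k_d θ_c) = 0.612 / (1 + 0.0423 × 9.72) = 0.612 / 1.411 = 0.4337.

Y_obs ≈ 0.434 g VSS/g soluble BOD₅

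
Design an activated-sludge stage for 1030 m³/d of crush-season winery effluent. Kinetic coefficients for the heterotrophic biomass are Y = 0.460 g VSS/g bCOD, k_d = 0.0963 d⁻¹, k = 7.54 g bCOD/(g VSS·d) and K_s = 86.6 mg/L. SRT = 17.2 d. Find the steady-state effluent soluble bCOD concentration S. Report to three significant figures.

Effluent substrate depends only on kinetics and SRT: S = K_s(1 + k_d θ_c) / [θ_c(Yk − k_d) − 1] = 86.6 × (1 + 0.0963 × 17.2) / [17.2 × (0.460 × 7.54 − 0.0963) − 1] = 230.0 / 57.00 = 4.036 mg/L.

S ≈ 4.04 mg/L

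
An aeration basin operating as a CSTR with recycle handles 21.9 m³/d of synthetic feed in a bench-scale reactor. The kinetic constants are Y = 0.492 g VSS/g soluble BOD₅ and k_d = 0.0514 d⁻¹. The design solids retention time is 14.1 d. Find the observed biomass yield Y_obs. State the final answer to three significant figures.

Correct the yield for decay: Y_obs = Y/(1 + k_d θ_c) = 0.492 / (1 + 0.0514 × 14.1) = 0.492 / 1.725 = 0.2853.

Y_obs ≈ 0.285 g VSS/g soluble BOD₅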